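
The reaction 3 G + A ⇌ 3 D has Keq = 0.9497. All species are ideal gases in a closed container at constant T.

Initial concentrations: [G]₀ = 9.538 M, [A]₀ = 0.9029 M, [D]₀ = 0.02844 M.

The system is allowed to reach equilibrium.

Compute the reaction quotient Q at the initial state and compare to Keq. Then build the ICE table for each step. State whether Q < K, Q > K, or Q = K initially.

Q₀ = 2.9361e-08; Q < K (proceeds forward)

Q₀ = 2.9361e-08 vs Keq = 0.9497 ⇒ Q<K, forward
Step 1:
                   G          A          D
  init         9.538     0.9029    0.02844
  Δ            -2.55      -0.85       2.55
  eq           6.988     0.0529      2.578
  solve Keq expr → x = 0.85; check Q = 0.9497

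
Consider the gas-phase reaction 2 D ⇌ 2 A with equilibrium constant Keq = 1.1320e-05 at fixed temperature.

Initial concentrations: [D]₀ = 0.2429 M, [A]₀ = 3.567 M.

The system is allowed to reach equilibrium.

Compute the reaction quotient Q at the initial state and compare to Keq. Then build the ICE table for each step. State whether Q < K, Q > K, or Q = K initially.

Q₀ = 215.7; Q > K (proceeds reverse)

Q₀ = 215.7 vs Keq = 1.1320e-05 ⇒ Q>K, reverse
Step 1:
                  D         A
  I          0.2429     3.567
  C           3.554    -3.554
  E           3.797   0.01278
  solve Keq expr → x = -1.777; check Q = 1.1320e-05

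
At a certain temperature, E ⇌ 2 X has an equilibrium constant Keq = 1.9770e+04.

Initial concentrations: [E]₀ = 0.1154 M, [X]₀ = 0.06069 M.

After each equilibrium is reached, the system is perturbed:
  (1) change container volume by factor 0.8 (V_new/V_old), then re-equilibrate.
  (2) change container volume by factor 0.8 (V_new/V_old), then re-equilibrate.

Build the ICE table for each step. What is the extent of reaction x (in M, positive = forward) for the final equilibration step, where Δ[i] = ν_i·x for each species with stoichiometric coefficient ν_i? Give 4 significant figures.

x = -2.0982e-06 M

Q₀ = 0.03192 vs Keq = 1.9770e+04 ⇒ Q<K, forward
Step 1:
                    E           X
  I            0.1154     0.06069
  C           -0.1154      0.2308
  E        4.2975e-06      0.2915
  solve Keq expr → x = 0.1154; check Q = 1.9770e+04
Then change container volume by factor 0.8 (V_new/V_old).
Step 2:
                    E           X
  I        5.3719e-06      0.3644
  C        1.3429e-06 -2.6857e-06
  E        6.7147e-06      0.3643
  solve Keq expr → x = -1.3429e-06; check Q = 1.9770e+04
Then change container volume by factor 0.8 (V_new/V_old).
Step 3:
                    E           X
  I        8.3934e-06      0.4554
  C        2.0982e-06 -4.1963e-06
  E        1.0492e-05      0.4554
  solve Keq expr → x = -2.0982e-06; check Q = 1.9770e+04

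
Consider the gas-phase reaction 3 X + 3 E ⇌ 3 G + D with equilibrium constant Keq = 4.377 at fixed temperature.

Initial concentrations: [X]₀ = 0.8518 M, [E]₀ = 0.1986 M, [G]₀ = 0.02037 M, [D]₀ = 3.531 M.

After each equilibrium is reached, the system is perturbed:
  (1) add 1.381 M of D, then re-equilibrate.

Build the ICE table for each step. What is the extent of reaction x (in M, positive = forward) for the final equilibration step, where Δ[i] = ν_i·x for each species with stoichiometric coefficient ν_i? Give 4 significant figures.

Q₀ = 0.006165 vs Keq = 4.377 ⇒ Q<K, forward
Step 1:
                    X           E           G           D
  I            0.8518      0.1986     0.02037       3.531
  C          -0.07883    -0.07883     0.07883     0.02628
  E             0.773      0.1198      0.0992       3.557
  solve Keq expr → x = 0.02628; check Q = 4.377
Then add 1.381 M of D.
Step 2:
                    X           E           G           D
  I             0.773      0.1198      0.0992       4.938
  C          0.005509    0.005509   -0.005509   -0.001836
  E            0.7785      0.1253     0.09369       4.936
  solve Keq expr → x = -0.001836; check Q = 4.377

x = -0.001836 M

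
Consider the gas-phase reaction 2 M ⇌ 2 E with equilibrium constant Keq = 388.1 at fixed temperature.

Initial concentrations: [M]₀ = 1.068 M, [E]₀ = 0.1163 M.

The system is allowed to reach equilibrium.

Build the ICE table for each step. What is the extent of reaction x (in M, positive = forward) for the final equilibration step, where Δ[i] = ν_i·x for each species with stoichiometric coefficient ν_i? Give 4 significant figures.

Q₀ = 0.01186 vs Keq = 388.1 ⇒ Q<K, forward
Step 1:
                  M         E
  I           1.068    0.1163
  C          -1.011     1.011
  E         0.05721     1.127
  solve Keq expr → x = 0.5054; check Q = 388.1

x = 0.5054 M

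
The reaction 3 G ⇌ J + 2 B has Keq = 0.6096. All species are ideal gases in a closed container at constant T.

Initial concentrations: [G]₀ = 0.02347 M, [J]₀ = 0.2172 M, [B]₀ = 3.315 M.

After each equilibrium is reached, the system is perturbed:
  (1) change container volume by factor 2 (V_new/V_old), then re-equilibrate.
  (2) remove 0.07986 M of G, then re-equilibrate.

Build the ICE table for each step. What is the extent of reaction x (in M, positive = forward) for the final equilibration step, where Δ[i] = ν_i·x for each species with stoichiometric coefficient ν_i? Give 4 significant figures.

Q₀ = 1.8462e+05 vs Keq = 0.6096 ⇒ Q>K, reverse
Step 1:
                  G         J         B
  Initial   0.02347    0.2172     3.315
  Change     0.5996   -0.1999   -0.3997
  Equil       0.623   0.01735     2.915
  solve Keq expr → x = -0.1999; check Q = 0.6096
Then change container volume by factor 2 (V_new/V_old).
Step 2:
                  G         J         B
  Initial    0.3115  0.008673     1.458
  Change          0         0         0
  Equil      0.3115  0.008673     1.458
  solve Keq expr → x = 0; check Q = 0.6096
Then remove 0.07986 M of G.
Step 3:
                  G         J         B
  Initial    0.2317  0.008673     1.458
  Change    0.01323 -0.004409 -0.008817
  Equil      0.2449  0.004265     1.449
  solve Keq expr → x = -0.004409; check Q = 0.6096

x = -0.004409 M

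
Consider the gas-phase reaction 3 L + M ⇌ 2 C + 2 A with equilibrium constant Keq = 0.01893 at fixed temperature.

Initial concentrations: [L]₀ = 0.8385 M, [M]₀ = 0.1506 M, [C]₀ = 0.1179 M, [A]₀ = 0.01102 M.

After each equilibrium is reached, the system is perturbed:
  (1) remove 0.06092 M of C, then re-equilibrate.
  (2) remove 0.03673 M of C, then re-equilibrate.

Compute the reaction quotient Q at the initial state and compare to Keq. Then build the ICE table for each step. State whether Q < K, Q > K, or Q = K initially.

Q₀ = 1.9013e-05 vs Keq = 0.01893 ⇒ Q<K, forward
Step 1:
                  L         M         C         A
  init       0.8385    0.1506    0.1179   0.01102
  Δ         -0.1523  -0.05078    0.1016    0.1016
  eq         0.6862   0.09982    0.2195    0.1126
  solve Keq expr → x = 0.05078; check Q = 0.01893
Then remove 0.06092 M of C.
Step 2:
                  L         M         C         A
  init       0.6862   0.09982    0.1585    0.1126
  Δ        -0.02407 -0.008024   0.01605   0.01605
  eq         0.6621    0.0918    0.1746    0.1286
  solve Keq expr → x = 0.008024; check Q = 0.01893
Then remove 0.03673 M of C.
Step 3:
                  L         M         C         A
  init       0.6621    0.0918    0.1379    0.1286
  Δ        -0.01714 -0.005713   0.01143   0.01143
  eq         0.6449   0.08608    0.1493    0.1401
  solve Keq expr → x = 0.005713; check Q = 0.01893

Q₀ = 1.9013e-05; Q < K (proceeds forward)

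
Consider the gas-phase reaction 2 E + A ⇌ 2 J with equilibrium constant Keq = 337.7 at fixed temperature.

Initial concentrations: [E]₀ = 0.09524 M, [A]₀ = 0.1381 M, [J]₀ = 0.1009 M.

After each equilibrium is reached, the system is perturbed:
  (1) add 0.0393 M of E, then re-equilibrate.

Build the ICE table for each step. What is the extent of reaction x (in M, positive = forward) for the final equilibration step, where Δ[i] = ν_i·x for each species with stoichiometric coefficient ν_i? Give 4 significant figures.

x = 0.01561 M

Q₀ = 8.127 vs Keq = 337.7 ⇒ Q<K, forward
Step 1:
                    E           A           J
  Initial     0.09524      0.1381      0.1009
  Change     -0.06699     -0.0335     0.06699
  Equil       0.02825      0.1046      0.1679
  solve Keq expr → x = 0.0335; check Q = 337.7
Then add 0.0393 M of E.
Step 2:
                    E           A           J
  Initial     0.06755      0.1046      0.1679
  Change     -0.03123    -0.01561     0.03123
  Equil       0.03632     0.08899      0.1991
  solve Keq expr → x = 0.01561; check Q = 337.7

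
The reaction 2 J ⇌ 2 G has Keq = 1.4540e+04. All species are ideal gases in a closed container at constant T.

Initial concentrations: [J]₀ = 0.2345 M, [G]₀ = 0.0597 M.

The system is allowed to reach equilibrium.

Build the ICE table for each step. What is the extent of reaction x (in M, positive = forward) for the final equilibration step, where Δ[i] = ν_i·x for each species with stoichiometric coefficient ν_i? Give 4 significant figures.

x = 0.116 M

Q₀ = 0.06481 vs Keq = 1.4540e+04 ⇒ Q<K, forward
Step 1:
                    J           G
  init         0.2345      0.0597
  Δ           -0.2321      0.2321
  eq          0.00242      0.2918
  solve Keq expr → x = 0.116; check Q = 1.4540e+04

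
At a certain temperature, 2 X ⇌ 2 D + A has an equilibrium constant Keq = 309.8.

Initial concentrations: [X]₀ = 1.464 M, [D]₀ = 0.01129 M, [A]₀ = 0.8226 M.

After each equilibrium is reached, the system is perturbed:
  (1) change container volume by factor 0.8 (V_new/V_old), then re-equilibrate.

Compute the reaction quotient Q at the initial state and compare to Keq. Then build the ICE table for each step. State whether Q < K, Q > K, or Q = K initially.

Q₀ = 4.8921e-05; Q < K (proceeds forward)

Q₀ = 4.8921e-05 vs Keq = 309.8 ⇒ Q<K, forward
Step 1:
                    X           D           A
  Initial       1.464     0.01129      0.8226
  Change       -1.368       1.368      0.6839
  Equil       0.09617       1.379       1.507
  solve Keq expr → x = 0.6839; check Q = 309.8
Then change container volume by factor 0.8 (V_new/V_old).
Step 2:
                    X           D           A
  Initial      0.1202       1.724       1.883
  Change      0.01295    -0.01295   -0.006475
  Equil        0.1332       1.711       1.877
  solve Keq expr → x = -0.006475; check Q = 309.8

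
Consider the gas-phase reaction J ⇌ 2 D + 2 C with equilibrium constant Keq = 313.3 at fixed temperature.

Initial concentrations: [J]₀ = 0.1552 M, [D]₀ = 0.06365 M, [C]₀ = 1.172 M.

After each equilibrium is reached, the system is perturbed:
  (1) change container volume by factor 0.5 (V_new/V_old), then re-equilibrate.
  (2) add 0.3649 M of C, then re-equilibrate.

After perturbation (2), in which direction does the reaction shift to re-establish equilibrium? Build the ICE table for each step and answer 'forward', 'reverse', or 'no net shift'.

Direction: reverse

Q₀ = 0.03586 vs Keq = 313.3 ⇒ Q<K, forward
Step 1:
                   J          D          C
  I           0.1552    0.06365      1.172
  C          -0.1542     0.3085     0.3085
  E       9.6869e-04     0.3721       1.48
  solve Keq expr → x = 0.1542; check Q = 313.3
Then change container volume by factor 0.5 (V_new/V_old).
Step 2:
                   J          D          C
  I         0.001937     0.7442      2.961
  C          0.01231   -0.02463   -0.02463
  E          0.01425     0.7196      2.936
  solve Keq expr → x = -0.01231; check Q = 313.3
Then add 0.3649 M of C.
Step 3:
                   J          D          C
  I          0.01425     0.7196      3.301
  C         0.003356  -0.006711  -0.006711
  E          0.01761     0.7129      3.294
  solve Keq expr → x = -0.003356; check Q = 313.3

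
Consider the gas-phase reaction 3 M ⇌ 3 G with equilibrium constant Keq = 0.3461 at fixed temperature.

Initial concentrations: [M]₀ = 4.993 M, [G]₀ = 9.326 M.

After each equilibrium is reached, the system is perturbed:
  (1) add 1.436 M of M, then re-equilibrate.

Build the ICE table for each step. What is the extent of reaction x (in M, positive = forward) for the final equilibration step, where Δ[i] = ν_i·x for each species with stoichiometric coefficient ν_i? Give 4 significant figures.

Q₀ = 6.516 vs Keq = 0.3461 ⇒ Q>K, reverse
Step 1:
                    M           G
  Initial       4.993       9.326
  Change         3.42       -3.42
  Equil         8.413       5.906
  solve Keq expr → x = -1.14; check Q = 0.3461
Then add 1.436 M of M.
Step 2:
                    M           G
  Initial       9.849       5.906
  Change      -0.5923      0.5923
  Equil         9.256       6.499
  solve Keq expr → x = 0.1974; check Q = 0.3461

x = 0.1974 M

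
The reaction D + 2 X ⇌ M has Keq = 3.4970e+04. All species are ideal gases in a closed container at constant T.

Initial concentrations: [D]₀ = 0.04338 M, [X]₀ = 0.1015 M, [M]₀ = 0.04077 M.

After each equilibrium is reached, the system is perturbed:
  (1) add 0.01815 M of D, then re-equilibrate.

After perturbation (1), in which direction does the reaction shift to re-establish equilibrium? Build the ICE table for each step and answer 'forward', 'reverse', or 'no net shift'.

Q₀ = 91.23 vs Keq = 3.4970e+04 ⇒ Q<K, forward
Step 1:
                  D         X         M
  init      0.04338    0.1015   0.04077
  Δ        -0.03914  -0.07828   0.03914
  eq       0.004239   0.02322   0.07991
  solve Keq expr → x = 0.03914; check Q = 3.4970e+04
Then add 0.01815 M of D.
Step 2:
                  D         X         M
  init      0.02239   0.02322   0.07991
  Δ       -0.005579  -0.01116  0.005579
  eq        0.01681   0.01206   0.08549
  solve Keq expr → x = 0.005579; check Q = 3.4970e+04

Direction: forward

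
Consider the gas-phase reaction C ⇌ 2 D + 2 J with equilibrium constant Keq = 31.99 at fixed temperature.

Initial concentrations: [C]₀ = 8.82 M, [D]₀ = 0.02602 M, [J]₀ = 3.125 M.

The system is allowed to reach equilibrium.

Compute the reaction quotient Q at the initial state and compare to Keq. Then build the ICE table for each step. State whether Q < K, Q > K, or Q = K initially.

Q₀ = 7.4963e-04 vs Keq = 31.99 ⇒ Q<K, forward
Step 1:
                   C          D          J
  Initial       8.82    0.02602      3.125
  Change      -1.327      2.653      2.653
  Equil        7.493      2.679      5.778
  solve Keq expr → x = 1.327; check Q = 31.99

Q₀ = 7.4963e-04; Q < K (proceeds forward)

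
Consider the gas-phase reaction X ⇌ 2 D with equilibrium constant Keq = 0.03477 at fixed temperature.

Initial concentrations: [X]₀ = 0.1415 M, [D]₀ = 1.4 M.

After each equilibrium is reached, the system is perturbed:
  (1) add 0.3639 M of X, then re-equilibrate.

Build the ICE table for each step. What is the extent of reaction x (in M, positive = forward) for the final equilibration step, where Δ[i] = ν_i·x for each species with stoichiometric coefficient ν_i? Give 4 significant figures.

x = 0.01682 M

Q₀ = 13.85 vs Keq = 0.03477 ⇒ Q>K, reverse
Step 1:
                   X          D
  init        0.1415        1.4
  Δ           0.6187     -1.237
  eq          0.7602     0.1626
  solve Keq expr → x = -0.6187; check Q = 0.03477
Then add 0.3639 M of X.
Step 2:
                   X          D
  init         1.124     0.1626
  Δ         -0.01682    0.03363
  eq           1.107     0.1962
  solve Keq expr → x = 0.01682; check Q = 0.03477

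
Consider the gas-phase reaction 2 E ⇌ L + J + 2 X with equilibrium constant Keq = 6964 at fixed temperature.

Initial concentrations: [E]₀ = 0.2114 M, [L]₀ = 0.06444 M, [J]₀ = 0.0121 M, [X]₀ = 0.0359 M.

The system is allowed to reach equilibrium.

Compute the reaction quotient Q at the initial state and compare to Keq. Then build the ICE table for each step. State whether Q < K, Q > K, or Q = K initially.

Q₀ = 2.2486e-05 vs Keq = 6964 ⇒ Q<K, forward
Step 1:
                   E          L          J          X
  I           0.2114    0.06444     0.0121     0.0359
  C           -0.211     0.1055     0.1055      0.211
  E       4.1820e-04     0.1699     0.1176     0.2469
  solve Keq expr → x = 0.1055; check Q = 6964

Q₀ = 2.2486e-05; Q < K (proceeds forward)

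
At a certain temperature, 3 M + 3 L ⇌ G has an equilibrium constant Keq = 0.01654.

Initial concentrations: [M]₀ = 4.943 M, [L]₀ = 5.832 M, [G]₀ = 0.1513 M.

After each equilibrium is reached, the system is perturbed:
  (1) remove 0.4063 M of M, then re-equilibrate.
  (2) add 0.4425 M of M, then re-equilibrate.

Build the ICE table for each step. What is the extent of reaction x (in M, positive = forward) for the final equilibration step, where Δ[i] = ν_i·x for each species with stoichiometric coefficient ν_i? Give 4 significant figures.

x = 0.08477 M

Q₀ = 6.3156e-06 vs Keq = 0.01654 ⇒ Q<K, forward
Step 1:
                    M           L           G
  Initial       4.943       5.832      0.1513
  Change       -3.285      -3.285       1.095
  Equil         1.658       2.547       1.246
  solve Keq expr → x = 1.095; check Q = 0.01654
Then remove 0.4063 M of M.
Step 2:
                    M           L           G
  Initial       1.252       2.547       1.246
  Change       0.2342      0.2342    -0.07808
  Equil         1.486       2.781       1.168
  solve Keq expr → x = -0.07808; check Q = 0.01654
Then add 0.4425 M of M.
Step 3:
                    M           L           G
  Initial       1.929       2.781       1.168
  Change      -0.2543     -0.2543     0.08477
  Equil         1.674       2.527       1.253
  solve Keq expr → x = 0.08477; check Q = 0.01654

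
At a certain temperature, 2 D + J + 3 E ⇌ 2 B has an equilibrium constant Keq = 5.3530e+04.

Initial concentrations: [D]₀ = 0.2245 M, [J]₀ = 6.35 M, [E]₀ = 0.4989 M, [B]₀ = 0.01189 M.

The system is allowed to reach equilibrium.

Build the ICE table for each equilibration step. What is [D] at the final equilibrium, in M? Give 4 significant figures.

Q₀ = 0.003557 vs Keq = 5.3530e+04 ⇒ Q<K, forward
Step 1:
                   D          J          E          B
  Initial     0.2245       6.35     0.4989    0.01189
  Change     -0.2188    -0.1094    -0.3283     0.2188
  Equil     0.005663      6.241     0.1706     0.2307
  solve Keq expr → x = 0.1094; check Q = 5.3530e+04

[D]_eq = 0.005663 M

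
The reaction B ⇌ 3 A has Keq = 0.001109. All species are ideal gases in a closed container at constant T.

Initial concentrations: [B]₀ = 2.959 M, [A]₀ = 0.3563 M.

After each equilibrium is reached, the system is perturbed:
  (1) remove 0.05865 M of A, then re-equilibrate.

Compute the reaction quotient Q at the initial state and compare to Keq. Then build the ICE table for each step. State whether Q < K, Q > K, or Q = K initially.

Q₀ = 0.01529; Q > K (proceeds reverse)

Q₀ = 0.01529 vs Keq = 0.001109 ⇒ Q>K, reverse
Step 1:
                   B          A
  I            2.959     0.3563
  C          0.06885    -0.2066
  E            3.028     0.1497
  solve Keq expr → x = -0.06885; check Q = 0.001109
Then remove 0.05865 M of A.
Step 2:
                   B          A
  I            3.028     0.0911
  C         -0.01944    0.05833
  E            3.008     0.1494
  solve Keq expr → x = 0.01944; check Q = 0.001109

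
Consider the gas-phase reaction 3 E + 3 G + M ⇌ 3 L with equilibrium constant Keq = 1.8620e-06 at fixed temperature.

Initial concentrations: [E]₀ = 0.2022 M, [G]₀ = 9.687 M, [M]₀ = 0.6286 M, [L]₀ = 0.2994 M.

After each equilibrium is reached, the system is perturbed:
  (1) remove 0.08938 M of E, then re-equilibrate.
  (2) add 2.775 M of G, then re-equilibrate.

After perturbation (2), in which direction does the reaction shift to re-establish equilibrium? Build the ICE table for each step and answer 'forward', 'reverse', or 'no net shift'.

Direction: forward

Q₀ = 0.005682 vs Keq = 1.8620e-06 ⇒ Q>K, reverse
Step 1:
                   E          G          M          L
  init        0.2022      9.687     0.6286     0.2994
  Δ             0.25       0.25    0.08334      -0.25
  eq          0.4522      9.937     0.7119    0.04937
  solve Keq expr → x = -0.08334; check Q = 1.8620e-06
Then remove 0.08938 M of E.
Step 2:
                   E          G          M          L
  init        0.3629      9.937     0.7119    0.04937
  Δ         0.008715   0.008715   0.002905  -0.008715
  eq          0.3716      9.946     0.7148    0.04065
  solve Keq expr → x = -0.002905; check Q = 1.8620e-06
Then add 2.775 M of G.
Step 3:
                   E          G          M          L
  init        0.3716      12.72     0.7148    0.04065
  Δ        -0.009848  -0.009848  -0.003283   0.009848
  eq          0.3617      12.71     0.7116     0.0505
  solve Keq expr → x = 0.003283; check Q = 1.8620e-06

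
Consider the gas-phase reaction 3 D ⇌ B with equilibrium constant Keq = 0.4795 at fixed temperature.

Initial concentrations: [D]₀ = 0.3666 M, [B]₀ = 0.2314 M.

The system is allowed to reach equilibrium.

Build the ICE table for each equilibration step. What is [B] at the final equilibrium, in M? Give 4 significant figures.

[B]_eq = 0.1351 M

Q₀ = 4.697 vs Keq = 0.4795 ⇒ Q>K, reverse
Step 1:
                    D           B
  Initial      0.3666      0.2314
  Change       0.2889    -0.09632
  Equil        0.6555      0.1351
  solve Keq expr → x = -0.09632; check Q = 0.4795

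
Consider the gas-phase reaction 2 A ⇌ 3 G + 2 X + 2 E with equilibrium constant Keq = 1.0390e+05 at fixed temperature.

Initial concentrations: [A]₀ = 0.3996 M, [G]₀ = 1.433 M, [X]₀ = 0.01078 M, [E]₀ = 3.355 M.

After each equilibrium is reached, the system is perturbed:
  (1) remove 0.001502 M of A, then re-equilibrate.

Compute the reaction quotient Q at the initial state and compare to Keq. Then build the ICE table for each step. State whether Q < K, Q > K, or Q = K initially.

Q₀ = 0.02411; Q < K (proceeds forward)

Q₀ = 0.02411 vs Keq = 1.0390e+05 ⇒ Q<K, forward
Step 1:
                    A           G           X           E
  init         0.3996       1.433     0.01078       3.355
  Δ           -0.3864      0.5797      0.3864      0.3864
  eq          0.01316       2.013      0.3972       3.741
  solve Keq expr → x = 0.1932; check Q = 1.0390e+05
Then remove 0.001502 M of A.
Step 2:
                    A           G           X           E
  init        0.01166       2.013      0.3972       3.741
  Δ          0.001429   -0.002143   -0.001429   -0.001429
  eq          0.01309       2.011      0.3958        3.74
  solve Keq expr → x = -7.1435e-04; check Q = 1.0390e+05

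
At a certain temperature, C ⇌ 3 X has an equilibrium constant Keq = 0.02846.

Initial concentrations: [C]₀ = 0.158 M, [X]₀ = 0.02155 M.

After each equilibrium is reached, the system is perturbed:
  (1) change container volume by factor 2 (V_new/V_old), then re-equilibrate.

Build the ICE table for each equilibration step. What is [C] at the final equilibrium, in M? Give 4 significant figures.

[C]_eq = 0.0461 M

Q₀ = 6.3341e-05 vs Keq = 0.02846 ⇒ Q<K, forward
Step 1:
                   C          X
  I            0.158    0.02155
  C         -0.04239     0.1272
  E           0.1156     0.1487
  solve Keq expr → x = 0.04239; check Q = 0.02846
Then change container volume by factor 2 (V_new/V_old).
Step 2:
                   C          X
  I           0.0578    0.07437
  C          -0.0117    0.03511
  E           0.0461     0.1095
  solve Keq expr → x = 0.0117; check Q = 0.02846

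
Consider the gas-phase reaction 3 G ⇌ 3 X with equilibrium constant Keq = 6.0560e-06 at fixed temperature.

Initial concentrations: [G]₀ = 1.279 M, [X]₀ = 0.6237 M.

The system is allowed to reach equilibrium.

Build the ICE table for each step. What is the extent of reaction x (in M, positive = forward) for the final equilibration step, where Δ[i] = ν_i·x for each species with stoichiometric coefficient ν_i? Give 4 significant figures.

Q₀ = 0.116 vs Keq = 6.0560e-06 ⇒ Q>K, reverse
Step 1:
                   G          X
  Initial      1.279     0.6237
  Change      0.5896    -0.5896
  Equil        1.869    0.03406
  solve Keq expr → x = -0.1965; check Q = 6.0560e-06

x = -0.1965 M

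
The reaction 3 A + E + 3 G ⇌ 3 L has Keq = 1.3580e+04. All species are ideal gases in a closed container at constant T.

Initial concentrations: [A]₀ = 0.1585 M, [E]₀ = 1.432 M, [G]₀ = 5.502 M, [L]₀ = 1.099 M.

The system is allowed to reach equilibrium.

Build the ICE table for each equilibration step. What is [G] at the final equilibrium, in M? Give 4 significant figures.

[G]_eq = 5.352 M

Q₀ = 1.398 vs Keq = 1.3580e+04 ⇒ Q<K, forward
Step 1:
                    A           E           G           L
  I            0.1585       1.432       5.502       1.099
  C           -0.1497    -0.04991     -0.1497      0.1497
  E          0.008779       1.382       5.352       1.249
  solve Keq expr → x = 0.04991; check Q = 1.3580e+04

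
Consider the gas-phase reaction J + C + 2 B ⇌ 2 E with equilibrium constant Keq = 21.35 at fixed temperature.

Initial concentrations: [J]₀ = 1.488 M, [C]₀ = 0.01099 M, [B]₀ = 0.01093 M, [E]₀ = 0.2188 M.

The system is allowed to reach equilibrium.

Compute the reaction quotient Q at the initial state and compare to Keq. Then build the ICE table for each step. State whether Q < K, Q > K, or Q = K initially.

Q₀ = 2.4505e+04 vs Keq = 21.35 ⇒ Q>K, reverse
Step 1:
                  J         C         B         E
  Initial     1.488   0.01099   0.01093    0.2188
  Change    0.04368   0.04368   0.08737  -0.08737
  Equil       1.532   0.05467    0.0983    0.1314
  solve Keq expr → x = -0.04368; check Q = 21.35

Q₀ = 2.4505e+04; Q > K (proceeds reverse)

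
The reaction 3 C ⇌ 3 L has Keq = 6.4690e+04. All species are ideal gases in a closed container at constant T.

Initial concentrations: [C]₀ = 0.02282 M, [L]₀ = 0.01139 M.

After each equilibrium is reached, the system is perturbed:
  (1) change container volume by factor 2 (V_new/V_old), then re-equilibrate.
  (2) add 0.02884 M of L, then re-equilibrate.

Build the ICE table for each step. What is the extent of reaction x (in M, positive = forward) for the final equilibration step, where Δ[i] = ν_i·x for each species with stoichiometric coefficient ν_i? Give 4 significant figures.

Q₀ = 0.1243 vs Keq = 6.4690e+04 ⇒ Q<K, forward
Step 1:
                   C          L
  Initial    0.02282    0.01139
  Change    -0.02199    0.02199
  Equil   8.3149e-04    0.03338
  solve Keq expr → x = 0.00733; check Q = 6.4690e+04
Then change container volume by factor 2 (V_new/V_old).
Step 2:
                   C          L
  Initial 4.1574e-04    0.01669
  Change           0          0
  Equil   4.1574e-04    0.01669
  solve Keq expr → x = 0; check Q = 6.4690e+04
Then add 0.02884 M of L.
Step 3:
                   C          L
  Initial 4.1574e-04    0.04553
  Change  7.0097e-04 -7.0097e-04
  Equil     0.001117    0.04483
  solve Keq expr → x = -2.3366e-04; check Q = 6.4690e+04

x = -2.3366e-04 M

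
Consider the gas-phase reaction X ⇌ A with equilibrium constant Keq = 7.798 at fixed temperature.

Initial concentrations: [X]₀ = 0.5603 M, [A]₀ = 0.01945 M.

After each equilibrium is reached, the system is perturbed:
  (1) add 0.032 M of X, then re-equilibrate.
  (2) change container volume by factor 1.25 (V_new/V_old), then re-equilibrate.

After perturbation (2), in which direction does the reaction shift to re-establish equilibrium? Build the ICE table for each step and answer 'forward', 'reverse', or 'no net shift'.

Q₀ = 0.03471 vs Keq = 7.798 ⇒ Q<K, forward
Step 1:
                   X          A
  Initial     0.5603    0.01945
  Change     -0.4944     0.4944
  Equil       0.0659     0.5139
  solve Keq expr → x = 0.4944; check Q = 7.798
Then add 0.032 M of X.
Step 2:
                   X          A
  Initial     0.0979     0.5139
  Change    -0.02836    0.02836
  Equil      0.06953     0.5422
  solve Keq expr → x = 0.02836; check Q = 7.798
Then change container volume by factor 1.25 (V_new/V_old).
Step 3:
                   X          A
  Initial    0.05563     0.4338
  Change           0          0
  Equil      0.05563     0.4338
  solve Keq expr → x = 0; check Q = 7.798

Direction: no net shift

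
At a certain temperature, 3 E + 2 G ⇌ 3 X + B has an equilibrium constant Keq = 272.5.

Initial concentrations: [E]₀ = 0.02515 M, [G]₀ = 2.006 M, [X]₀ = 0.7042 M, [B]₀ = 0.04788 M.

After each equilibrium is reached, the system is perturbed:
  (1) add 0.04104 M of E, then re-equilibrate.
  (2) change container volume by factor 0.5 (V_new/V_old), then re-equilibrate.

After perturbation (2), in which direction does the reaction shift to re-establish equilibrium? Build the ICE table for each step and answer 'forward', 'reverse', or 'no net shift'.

Q₀ = 261.2 vs Keq = 272.5 ⇒ Q<K, forward
Step 1:
                  E         G         X         B
  Initial   0.02515     2.006    0.7042   0.04788
  Change  -3.2114e-04 -2.1409e-04 3.2114e-04 1.0705e-04
  Equil     0.02483     2.006    0.7045   0.04799
  solve Keq expr → x = 1.0705e-04; check Q = 272.5
Then add 0.04104 M of E.
Step 2:
                  E         G         X         B
  Initial   0.06587     2.006    0.7045   0.04799
  Change   -0.03739  -0.02493   0.03739   0.01246
  Equil     0.02848     1.981    0.7419   0.06045
  solve Keq expr → x = 0.01246; check Q = 272.5
Then change container volume by factor 0.5 (V_new/V_old).
Step 3:
                  E         G         X         B
  Initial   0.05695     3.962     1.484    0.1209
  Change   -0.01091 -0.007272   0.01091  0.003636
  Equil     0.04604     3.954     1.495    0.1245
  solve Keq expr → x = 0.003636; check Q = 272.5

Direction: forward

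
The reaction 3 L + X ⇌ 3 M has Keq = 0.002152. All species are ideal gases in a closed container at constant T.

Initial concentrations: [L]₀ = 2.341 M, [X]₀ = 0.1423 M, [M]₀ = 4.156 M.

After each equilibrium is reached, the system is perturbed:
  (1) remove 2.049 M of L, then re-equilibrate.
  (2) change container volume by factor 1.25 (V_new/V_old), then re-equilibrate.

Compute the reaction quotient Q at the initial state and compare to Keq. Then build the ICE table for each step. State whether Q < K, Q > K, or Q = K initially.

Q₀ = 39.32 vs Keq = 0.002152 ⇒ Q>K, reverse
Step 1:
                  L         X         M
  I           2.341    0.1423     4.156
  C            3.36      1.12     -3.36
  E           5.701     1.262    0.7956
  solve Keq expr → x = -1.12; check Q = 0.002152
Then remove 2.049 M of L.
Step 2:
                  L         X         M
  I           3.652     1.262    0.7956
  C           0.241   0.08033    -0.241
  E           3.893     1.343    0.5546
  solve Keq expr → x = -0.08033; check Q = 0.002152
Then change container volume by factor 1.25 (V_new/V_old).
Step 3:
                  L         X         M
  I           3.115     1.074    0.4436
  C         0.02706  0.009021  -0.02706
  E           3.142     1.083    0.4166
  solve Keq expr → x = -0.009021; check Q = 0.002152

Q₀ = 39.32; Q > K (proceeds reverse)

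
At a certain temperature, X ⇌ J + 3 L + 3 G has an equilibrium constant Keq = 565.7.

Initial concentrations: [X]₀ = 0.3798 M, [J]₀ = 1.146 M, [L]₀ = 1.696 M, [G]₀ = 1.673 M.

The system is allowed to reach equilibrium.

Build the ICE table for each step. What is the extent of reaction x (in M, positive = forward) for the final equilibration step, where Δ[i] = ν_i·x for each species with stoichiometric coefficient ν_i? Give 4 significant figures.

Q₀ = 68.93 vs Keq = 565.7 ⇒ Q<K, forward
Step 1:
                    X           J           L           G
  init         0.3798       1.146       1.696       1.673
  Δ           -0.1543      0.1543       0.463       0.463
  eq           0.2255         1.3       2.159       2.136
  solve Keq expr → x = 0.1543; check Q = 565.7

x = 0.1543 M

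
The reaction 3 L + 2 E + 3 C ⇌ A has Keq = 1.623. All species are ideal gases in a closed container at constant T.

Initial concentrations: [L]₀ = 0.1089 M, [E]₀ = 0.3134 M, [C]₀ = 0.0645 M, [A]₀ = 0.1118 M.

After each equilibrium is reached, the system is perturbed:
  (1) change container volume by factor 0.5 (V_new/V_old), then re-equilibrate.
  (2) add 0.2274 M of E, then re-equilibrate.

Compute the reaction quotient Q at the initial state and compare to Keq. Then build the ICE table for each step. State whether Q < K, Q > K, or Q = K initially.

Q₀ = 3.2846e+06; Q > K (proceeds reverse)

Q₀ = 3.2846e+06 vs Keq = 1.623 ⇒ Q>K, reverse
Step 1:
                  L         E         C         A
  Initial    0.1089    0.3134    0.0645    0.1118
  Change     0.3284    0.2189    0.3284   -0.1095
  Equil      0.4373    0.5323    0.3929  0.002333
  solve Keq expr → x = -0.1095; check Q = 1.623
Then change container volume by factor 0.5 (V_new/V_old).
Step 2:
                  L         E         C         A
  Initial    0.8746     1.065    0.7858  0.004666
  Change    -0.2126   -0.1417   -0.2126   0.07087
  Equil       0.662    0.9229    0.5732   0.07553
  solve Keq expr → x = 0.07087; check Q = 1.623
Then add 0.2274 M of E.
Step 3:
                  L         E         C         A
  Initial     0.662      1.15    0.5732   0.07553
  Change   -0.02874  -0.01916  -0.02874  0.009581
  Equil      0.6333     1.131    0.5445   0.08511
  solve Keq expr → x = 0.009581; check Q = 1.623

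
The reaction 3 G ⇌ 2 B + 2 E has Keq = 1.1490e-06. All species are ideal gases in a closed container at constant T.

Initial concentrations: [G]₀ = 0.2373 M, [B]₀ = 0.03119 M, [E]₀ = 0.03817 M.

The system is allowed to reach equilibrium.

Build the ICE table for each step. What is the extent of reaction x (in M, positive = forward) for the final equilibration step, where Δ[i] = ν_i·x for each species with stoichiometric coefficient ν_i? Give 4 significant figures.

x = -0.01096 M

Q₀ = 1.0607e-04 vs Keq = 1.1490e-06 ⇒ Q>K, reverse
Step 1:
                  G         B         E
  Initial    0.2373   0.03119   0.03817
  Change    0.03289  -0.02192  -0.02192
  Equil      0.2702  0.009266   0.01625
  solve Keq expr → x = -0.01096; check Q = 1.1490e-06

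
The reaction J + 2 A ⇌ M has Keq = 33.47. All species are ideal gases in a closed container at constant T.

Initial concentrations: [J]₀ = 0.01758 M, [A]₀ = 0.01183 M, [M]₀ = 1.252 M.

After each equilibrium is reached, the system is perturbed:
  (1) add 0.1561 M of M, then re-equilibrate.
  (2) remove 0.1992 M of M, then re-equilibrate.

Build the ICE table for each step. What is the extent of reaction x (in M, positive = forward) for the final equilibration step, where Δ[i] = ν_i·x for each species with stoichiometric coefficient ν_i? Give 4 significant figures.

Q₀ = 5.0888e+05 vs Keq = 33.47 ⇒ Q>K, reverse
Step 1:
                  J         A         M
  init      0.01758   0.01183     1.252
  Δ          0.1897    0.3794   -0.1897
  eq         0.2073    0.3913     1.062
  solve Keq expr → x = -0.1897; check Q = 33.47
Then add 0.1561 M of M.
Step 2:
                  J         A         M
  init       0.2073    0.3913     1.218
  Δ        0.008819   0.01764 -0.008819
  eq         0.2161    0.4089      1.21
  solve Keq expr → x = -0.008819; check Q = 33.47
Then remove 0.1992 M of M.
Step 3:
                  J         A         M
  init       0.2161    0.4089      1.01
  Δ        -0.01139  -0.02277   0.01139
  eq         0.2047    0.3861     1.022
  solve Keq expr → x = 0.01139; check Q = 33.47

x = 0.01139 M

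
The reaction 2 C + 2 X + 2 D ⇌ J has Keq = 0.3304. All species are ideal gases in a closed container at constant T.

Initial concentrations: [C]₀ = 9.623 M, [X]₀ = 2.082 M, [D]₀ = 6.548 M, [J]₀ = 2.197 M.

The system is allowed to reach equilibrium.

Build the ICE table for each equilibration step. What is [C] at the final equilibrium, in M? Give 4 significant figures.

[C]_eq = 7.63 M

Q₀ = 1.2765e-04 vs Keq = 0.3304 ⇒ Q<K, forward
Step 1:
                   C          X          D          J
  I            9.623      2.082      6.548      2.197
  C           -1.993     -1.993     -1.993     0.9963
  E             7.63    0.08944      4.555      3.193
  solve Keq expr → x = 0.9963; check Q = 0.3304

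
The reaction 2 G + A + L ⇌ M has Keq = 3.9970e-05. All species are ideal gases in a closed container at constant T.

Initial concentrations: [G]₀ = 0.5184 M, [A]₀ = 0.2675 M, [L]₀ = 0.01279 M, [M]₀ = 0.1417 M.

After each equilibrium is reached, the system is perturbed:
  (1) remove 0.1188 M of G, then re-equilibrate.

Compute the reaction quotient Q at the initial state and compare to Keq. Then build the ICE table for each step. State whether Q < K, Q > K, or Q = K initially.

Q₀ = 154.1 vs Keq = 3.9970e-05 ⇒ Q>K, reverse
Step 1:
                   G          A          L          M
  Initial     0.5184     0.2675    0.01279     0.1417
  Change      0.2834     0.1417     0.1417    -0.1417
  Equil       0.8018     0.4092     0.1545 1.6244e-06
  solve Keq expr → x = -0.1417; check Q = 3.9970e-05
Then remove 0.1188 M of G.
Step 2:
                   G          A          L          M
  Initial      0.683     0.4092     0.1545 1.6244e-06
  Change  8.9139e-07 4.4570e-07 4.4570e-07 -4.4570e-07
  Equil        0.683     0.4092     0.1545 1.1787e-06
  solve Keq expr → x = -4.4570e-07; check Q = 3.9970e-05

Q₀ = 154.1; Q > K (proceeds reverse)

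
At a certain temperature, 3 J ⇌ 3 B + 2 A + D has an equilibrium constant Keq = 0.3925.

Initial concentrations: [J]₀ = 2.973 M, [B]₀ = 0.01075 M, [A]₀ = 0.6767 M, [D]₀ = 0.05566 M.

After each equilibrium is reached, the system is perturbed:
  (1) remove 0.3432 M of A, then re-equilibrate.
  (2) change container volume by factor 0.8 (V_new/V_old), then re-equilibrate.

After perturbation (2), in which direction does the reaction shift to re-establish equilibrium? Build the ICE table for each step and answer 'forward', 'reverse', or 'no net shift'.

Q₀ = 1.2050e-09 vs Keq = 0.3925 ⇒ Q<K, forward
Step 1:
                    J           B           A           D
  Initial       2.973     0.01075      0.6767     0.05566
  Change       -1.237       1.237      0.8249      0.4125
  Equil         1.736       1.248       1.502      0.4681
  solve Keq expr → x = 0.4125; check Q = 0.3925
Then remove 0.3432 M of A.
Step 2:
                    J           B           A           D
  Initial       1.736       1.248       1.158      0.4681
  Change     -0.08781     0.08781     0.05854     0.02927
  Equil         1.648       1.336       1.217      0.4974
  solve Keq expr → x = 0.02927; check Q = 0.3925
Then change container volume by factor 0.8 (V_new/V_old).
Step 3:
                    J           B           A           D
  Initial        2.06        1.67       1.521      0.6217
  Change        0.141      -0.141      -0.094      -0.047
  Equil         2.201       1.529       1.427      0.5747
  solve Keq expr → x = -0.047; check Q = 0.3925

Direction: reverse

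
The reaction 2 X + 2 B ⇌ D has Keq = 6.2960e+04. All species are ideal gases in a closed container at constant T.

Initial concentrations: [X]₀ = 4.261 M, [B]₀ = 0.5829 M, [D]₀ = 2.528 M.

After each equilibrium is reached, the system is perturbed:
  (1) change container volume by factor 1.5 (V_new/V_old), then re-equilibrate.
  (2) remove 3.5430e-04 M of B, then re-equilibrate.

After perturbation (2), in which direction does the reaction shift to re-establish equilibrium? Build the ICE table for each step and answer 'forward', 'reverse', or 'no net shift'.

Direction: reverse

Q₀ = 0.4098 vs Keq = 6.2960e+04 ⇒ Q<K, forward
Step 1:
                  X         B         D
  I           4.261    0.5829     2.528
  C         -0.5811   -0.5811    0.2905
  E            3.68  0.001818     2.819
  solve Keq expr → x = 0.2905; check Q = 6.2960e+04
Then change container volume by factor 1.5 (V_new/V_old).
Step 2:
                  X         B         D
  I           2.453  0.001212     1.879
  C        0.001013  0.001013 -5.0674e-04
  E           2.454  0.002226     1.879
  solve Keq expr → x = -5.0674e-04; check Q = 6.2960e+04
Then remove 3.5430e-04 M of B.
Step 3:
                  X         B         D
  I           2.454  0.001871     1.879
  C       3.5387e-04 3.5387e-04 -1.7694e-04
  E           2.455  0.002225     1.878
  solve Keq expr → x = -1.7694e-04; check Q = 6.2960e+04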